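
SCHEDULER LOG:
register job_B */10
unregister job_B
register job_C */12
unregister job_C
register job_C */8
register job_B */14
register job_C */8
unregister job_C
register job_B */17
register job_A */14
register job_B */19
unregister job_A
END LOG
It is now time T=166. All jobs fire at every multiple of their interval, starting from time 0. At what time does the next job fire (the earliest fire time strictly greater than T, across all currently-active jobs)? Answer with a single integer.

Answer: 171

Derivation:
Op 1: register job_B */10 -> active={job_B:*/10}
Op 2: unregister job_B -> active={}
Op 3: register job_C */12 -> active={job_C:*/12}
Op 4: unregister job_C -> active={}
Op 5: register job_C */8 -> active={job_C:*/8}
Op 6: register job_B */14 -> active={job_B:*/14, job_C:*/8}
Op 7: register job_C */8 -> active={job_B:*/14, job_C:*/8}
Op 8: unregister job_C -> active={job_B:*/14}
Op 9: register job_B */17 -> active={job_B:*/17}
Op 10: register job_A */14 -> active={job_A:*/14, job_B:*/17}
Op 11: register job_B */19 -> active={job_A:*/14, job_B:*/19}
Op 12: unregister job_A -> active={job_B:*/19}
  job_B: interval 19, next fire after T=166 is 171
Earliest fire time = 171 (job job_B)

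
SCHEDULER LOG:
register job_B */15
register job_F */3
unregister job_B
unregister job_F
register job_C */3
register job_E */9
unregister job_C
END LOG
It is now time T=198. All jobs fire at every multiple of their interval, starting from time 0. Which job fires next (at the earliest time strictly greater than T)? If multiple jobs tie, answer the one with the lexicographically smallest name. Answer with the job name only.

Op 1: register job_B */15 -> active={job_B:*/15}
Op 2: register job_F */3 -> active={job_B:*/15, job_F:*/3}
Op 3: unregister job_B -> active={job_F:*/3}
Op 4: unregister job_F -> active={}
Op 5: register job_C */3 -> active={job_C:*/3}
Op 6: register job_E */9 -> active={job_C:*/3, job_E:*/9}
Op 7: unregister job_C -> active={job_E:*/9}
  job_E: interval 9, next fire after T=198 is 207
Earliest = 207, winner (lex tiebreak) = job_E

Answer: job_E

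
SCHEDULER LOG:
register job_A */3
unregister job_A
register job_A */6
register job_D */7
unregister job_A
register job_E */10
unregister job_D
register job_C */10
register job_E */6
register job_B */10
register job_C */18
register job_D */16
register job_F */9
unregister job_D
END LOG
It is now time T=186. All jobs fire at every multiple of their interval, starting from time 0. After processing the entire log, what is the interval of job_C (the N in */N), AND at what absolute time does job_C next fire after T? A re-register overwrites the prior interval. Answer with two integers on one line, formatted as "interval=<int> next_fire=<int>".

Op 1: register job_A */3 -> active={job_A:*/3}
Op 2: unregister job_A -> active={}
Op 3: register job_A */6 -> active={job_A:*/6}
Op 4: register job_D */7 -> active={job_A:*/6, job_D:*/7}
Op 5: unregister job_A -> active={job_D:*/7}
Op 6: register job_E */10 -> active={job_D:*/7, job_E:*/10}
Op 7: unregister job_D -> active={job_E:*/10}
Op 8: register job_C */10 -> active={job_C:*/10, job_E:*/10}
Op 9: register job_E */6 -> active={job_C:*/10, job_E:*/6}
Op 10: register job_B */10 -> active={job_B:*/10, job_C:*/10, job_E:*/6}
Op 11: register job_C */18 -> active={job_B:*/10, job_C:*/18, job_E:*/6}
Op 12: register job_D */16 -> active={job_B:*/10, job_C:*/18, job_D:*/16, job_E:*/6}
Op 13: register job_F */9 -> active={job_B:*/10, job_C:*/18, job_D:*/16, job_E:*/6, job_F:*/9}
Op 14: unregister job_D -> active={job_B:*/10, job_C:*/18, job_E:*/6, job_F:*/9}
Final interval of job_C = 18
Next fire of job_C after T=186: (186//18+1)*18 = 198

Answer: interval=18 next_fire=198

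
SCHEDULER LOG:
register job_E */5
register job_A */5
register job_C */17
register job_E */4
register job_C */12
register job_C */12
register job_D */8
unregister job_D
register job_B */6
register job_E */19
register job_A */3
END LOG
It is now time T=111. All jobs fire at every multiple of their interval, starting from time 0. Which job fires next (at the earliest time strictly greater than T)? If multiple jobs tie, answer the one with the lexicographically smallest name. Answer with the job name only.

Op 1: register job_E */5 -> active={job_E:*/5}
Op 2: register job_A */5 -> active={job_A:*/5, job_E:*/5}
Op 3: register job_C */17 -> active={job_A:*/5, job_C:*/17, job_E:*/5}
Op 4: register job_E */4 -> active={job_A:*/5, job_C:*/17, job_E:*/4}
Op 5: register job_C */12 -> active={job_A:*/5, job_C:*/12, job_E:*/4}
Op 6: register job_C */12 -> active={job_A:*/5, job_C:*/12, job_E:*/4}
Op 7: register job_D */8 -> active={job_A:*/5, job_C:*/12, job_D:*/8, job_E:*/4}
Op 8: unregister job_D -> active={job_A:*/5, job_C:*/12, job_E:*/4}
Op 9: register job_B */6 -> active={job_A:*/5, job_B:*/6, job_C:*/12, job_E:*/4}
Op 10: register job_E */19 -> active={job_A:*/5, job_B:*/6, job_C:*/12, job_E:*/19}
Op 11: register job_A */3 -> active={job_A:*/3, job_B:*/6, job_C:*/12, job_E:*/19}
  job_A: interval 3, next fire after T=111 is 114
  job_B: interval 6, next fire after T=111 is 114
  job_C: interval 12, next fire after T=111 is 120
  job_E: interval 19, next fire after T=111 is 114
Earliest = 114, winner (lex tiebreak) = job_A

Answer: job_A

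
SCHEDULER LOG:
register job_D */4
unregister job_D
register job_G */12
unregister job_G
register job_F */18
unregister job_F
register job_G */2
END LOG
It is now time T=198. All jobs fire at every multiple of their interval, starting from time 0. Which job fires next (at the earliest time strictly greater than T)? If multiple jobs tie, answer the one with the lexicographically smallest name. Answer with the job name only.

Op 1: register job_D */4 -> active={job_D:*/4}
Op 2: unregister job_D -> active={}
Op 3: register job_G */12 -> active={job_G:*/12}
Op 4: unregister job_G -> active={}
Op 5: register job_F */18 -> active={job_F:*/18}
Op 6: unregister job_F -> active={}
Op 7: register job_G */2 -> active={job_G:*/2}
  job_G: interval 2, next fire after T=198 is 200
Earliest = 200, winner (lex tiebreak) = job_G

Answer: job_G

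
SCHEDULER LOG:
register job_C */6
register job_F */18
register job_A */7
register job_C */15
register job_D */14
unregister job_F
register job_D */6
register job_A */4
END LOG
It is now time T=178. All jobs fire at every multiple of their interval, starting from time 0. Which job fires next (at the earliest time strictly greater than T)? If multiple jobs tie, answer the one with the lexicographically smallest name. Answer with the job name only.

Answer: job_A

Derivation:
Op 1: register job_C */6 -> active={job_C:*/6}
Op 2: register job_F */18 -> active={job_C:*/6, job_F:*/18}
Op 3: register job_A */7 -> active={job_A:*/7, job_C:*/6, job_F:*/18}
Op 4: register job_C */15 -> active={job_A:*/7, job_C:*/15, job_F:*/18}
Op 5: register job_D */14 -> active={job_A:*/7, job_C:*/15, job_D:*/14, job_F:*/18}
Op 6: unregister job_F -> active={job_A:*/7, job_C:*/15, job_D:*/14}
Op 7: register job_D */6 -> active={job_A:*/7, job_C:*/15, job_D:*/6}
Op 8: register job_A */4 -> active={job_A:*/4, job_C:*/15, job_D:*/6}
  job_A: interval 4, next fire after T=178 is 180
  job_C: interval 15, next fire after T=178 is 180
  job_D: interval 6, next fire after T=178 is 180
Earliest = 180, winner (lex tiebreak) = job_A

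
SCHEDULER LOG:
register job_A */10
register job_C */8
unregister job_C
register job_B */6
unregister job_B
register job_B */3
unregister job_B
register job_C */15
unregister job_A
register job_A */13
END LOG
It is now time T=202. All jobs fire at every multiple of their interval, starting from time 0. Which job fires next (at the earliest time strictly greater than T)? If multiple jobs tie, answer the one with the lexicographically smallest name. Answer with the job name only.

Op 1: register job_A */10 -> active={job_A:*/10}
Op 2: register job_C */8 -> active={job_A:*/10, job_C:*/8}
Op 3: unregister job_C -> active={job_A:*/10}
Op 4: register job_B */6 -> active={job_A:*/10, job_B:*/6}
Op 5: unregister job_B -> active={job_A:*/10}
Op 6: register job_B */3 -> active={job_A:*/10, job_B:*/3}
Op 7: unregister job_B -> active={job_A:*/10}
Op 8: register job_C */15 -> active={job_A:*/10, job_C:*/15}
Op 9: unregister job_A -> active={job_C:*/15}
Op 10: register job_A */13 -> active={job_A:*/13, job_C:*/15}
  job_A: interval 13, next fire after T=202 is 208
  job_C: interval 15, next fire after T=202 is 210
Earliest = 208, winner (lex tiebreak) = job_A

Answer: job_A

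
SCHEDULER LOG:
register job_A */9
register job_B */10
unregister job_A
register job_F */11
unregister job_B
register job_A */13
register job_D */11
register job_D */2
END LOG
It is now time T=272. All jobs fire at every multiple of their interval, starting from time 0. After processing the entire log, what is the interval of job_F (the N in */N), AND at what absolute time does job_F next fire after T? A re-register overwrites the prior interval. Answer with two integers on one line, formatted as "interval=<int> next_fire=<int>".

Answer: interval=11 next_fire=275

Derivation:
Op 1: register job_A */9 -> active={job_A:*/9}
Op 2: register job_B */10 -> active={job_A:*/9, job_B:*/10}
Op 3: unregister job_A -> active={job_B:*/10}
Op 4: register job_F */11 -> active={job_B:*/10, job_F:*/11}
Op 5: unregister job_B -> active={job_F:*/11}
Op 6: register job_A */13 -> active={job_A:*/13, job_F:*/11}
Op 7: register job_D */11 -> active={job_A:*/13, job_D:*/11, job_F:*/11}
Op 8: register job_D */2 -> active={job_A:*/13, job_D:*/2, job_F:*/11}
Final interval of job_F = 11
Next fire of job_F after T=272: (272//11+1)*11 = 275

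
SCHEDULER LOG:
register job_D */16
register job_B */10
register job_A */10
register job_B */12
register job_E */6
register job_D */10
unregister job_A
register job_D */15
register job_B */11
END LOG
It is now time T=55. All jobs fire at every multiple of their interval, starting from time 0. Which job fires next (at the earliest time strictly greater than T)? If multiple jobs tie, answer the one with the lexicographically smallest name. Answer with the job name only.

Op 1: register job_D */16 -> active={job_D:*/16}
Op 2: register job_B */10 -> active={job_B:*/10, job_D:*/16}
Op 3: register job_A */10 -> active={job_A:*/10, job_B:*/10, job_D:*/16}
Op 4: register job_B */12 -> active={job_A:*/10, job_B:*/12, job_D:*/16}
Op 5: register job_E */6 -> active={job_A:*/10, job_B:*/12, job_D:*/16, job_E:*/6}
Op 6: register job_D */10 -> active={job_A:*/10, job_B:*/12, job_D:*/10, job_E:*/6}
Op 7: unregister job_A -> active={job_B:*/12, job_D:*/10, job_E:*/6}
Op 8: register job_D */15 -> active={job_B:*/12, job_D:*/15, job_E:*/6}
Op 9: register job_B */11 -> active={job_B:*/11, job_D:*/15, job_E:*/6}
  job_B: interval 11, next fire after T=55 is 66
  job_D: interval 15, next fire after T=55 is 60
  job_E: interval 6, next fire after T=55 is 60
Earliest = 60, winner (lex tiebreak) = job_D

Answer: job_D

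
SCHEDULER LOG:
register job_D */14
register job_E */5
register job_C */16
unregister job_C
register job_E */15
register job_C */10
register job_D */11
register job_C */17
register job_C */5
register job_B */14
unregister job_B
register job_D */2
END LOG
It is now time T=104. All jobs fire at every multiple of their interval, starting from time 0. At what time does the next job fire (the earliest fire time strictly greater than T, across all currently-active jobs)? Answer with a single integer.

Answer: 105

Derivation:
Op 1: register job_D */14 -> active={job_D:*/14}
Op 2: register job_E */5 -> active={job_D:*/14, job_E:*/5}
Op 3: register job_C */16 -> active={job_C:*/16, job_D:*/14, job_E:*/5}
Op 4: unregister job_C -> active={job_D:*/14, job_E:*/5}
Op 5: register job_E */15 -> active={job_D:*/14, job_E:*/15}
Op 6: register job_C */10 -> active={job_C:*/10, job_D:*/14, job_E:*/15}
Op 7: register job_D */11 -> active={job_C:*/10, job_D:*/11, job_E:*/15}
Op 8: register job_C */17 -> active={job_C:*/17, job_D:*/11, job_E:*/15}
Op 9: register job_C */5 -> active={job_C:*/5, job_D:*/11, job_E:*/15}
Op 10: register job_B */14 -> active={job_B:*/14, job_C:*/5, job_D:*/11, job_E:*/15}
Op 11: unregister job_B -> active={job_C:*/5, job_D:*/11, job_E:*/15}
Op 12: register job_D */2 -> active={job_C:*/5, job_D:*/2, job_E:*/15}
  job_C: interval 5, next fire after T=104 is 105
  job_D: interval 2, next fire after T=104 is 106
  job_E: interval 15, next fire after T=104 is 105
Earliest fire time = 105 (job job_C)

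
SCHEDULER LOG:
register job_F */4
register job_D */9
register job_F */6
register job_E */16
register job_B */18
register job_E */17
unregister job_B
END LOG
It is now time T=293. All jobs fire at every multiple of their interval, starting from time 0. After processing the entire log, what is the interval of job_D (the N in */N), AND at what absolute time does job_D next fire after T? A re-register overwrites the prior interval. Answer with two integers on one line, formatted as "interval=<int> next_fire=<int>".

Answer: interval=9 next_fire=297

Derivation:
Op 1: register job_F */4 -> active={job_F:*/4}
Op 2: register job_D */9 -> active={job_D:*/9, job_F:*/4}
Op 3: register job_F */6 -> active={job_D:*/9, job_F:*/6}
Op 4: register job_E */16 -> active={job_D:*/9, job_E:*/16, job_F:*/6}
Op 5: register job_B */18 -> active={job_B:*/18, job_D:*/9, job_E:*/16, job_F:*/6}
Op 6: register job_E */17 -> active={job_B:*/18, job_D:*/9, job_E:*/17, job_F:*/6}
Op 7: unregister job_B -> active={job_D:*/9, job_E:*/17, job_F:*/6}
Final interval of job_D = 9
Next fire of job_D after T=293: (293//9+1)*9 = 297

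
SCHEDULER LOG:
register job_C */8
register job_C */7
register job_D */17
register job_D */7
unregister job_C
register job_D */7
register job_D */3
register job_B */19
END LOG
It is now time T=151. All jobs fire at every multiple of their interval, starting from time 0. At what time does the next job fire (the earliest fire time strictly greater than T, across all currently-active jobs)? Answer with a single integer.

Answer: 152

Derivation:
Op 1: register job_C */8 -> active={job_C:*/8}
Op 2: register job_C */7 -> active={job_C:*/7}
Op 3: register job_D */17 -> active={job_C:*/7, job_D:*/17}
Op 4: register job_D */7 -> active={job_C:*/7, job_D:*/7}
Op 5: unregister job_C -> active={job_D:*/7}
Op 6: register job_D */7 -> active={job_D:*/7}
Op 7: register job_D */3 -> active={job_D:*/3}
Op 8: register job_B */19 -> active={job_B:*/19, job_D:*/3}
  job_B: interval 19, next fire after T=151 is 152
  job_D: interval 3, next fire after T=151 is 153
Earliest fire time = 152 (job job_B)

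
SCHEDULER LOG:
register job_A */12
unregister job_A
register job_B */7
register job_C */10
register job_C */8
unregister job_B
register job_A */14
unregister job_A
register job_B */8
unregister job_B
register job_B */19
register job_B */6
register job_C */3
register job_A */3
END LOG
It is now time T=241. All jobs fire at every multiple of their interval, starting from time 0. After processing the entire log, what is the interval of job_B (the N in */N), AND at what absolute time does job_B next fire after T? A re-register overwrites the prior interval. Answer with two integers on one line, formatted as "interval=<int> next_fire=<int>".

Op 1: register job_A */12 -> active={job_A:*/12}
Op 2: unregister job_A -> active={}
Op 3: register job_B */7 -> active={job_B:*/7}
Op 4: register job_C */10 -> active={job_B:*/7, job_C:*/10}
Op 5: register job_C */8 -> active={job_B:*/7, job_C:*/8}
Op 6: unregister job_B -> active={job_C:*/8}
Op 7: register job_A */14 -> active={job_A:*/14, job_C:*/8}
Op 8: unregister job_A -> active={job_C:*/8}
Op 9: register job_B */8 -> active={job_B:*/8, job_C:*/8}
Op 10: unregister job_B -> active={job_C:*/8}
Op 11: register job_B */19 -> active={job_B:*/19, job_C:*/8}
Op 12: register job_B */6 -> active={job_B:*/6, job_C:*/8}
Op 13: register job_C */3 -> active={job_B:*/6, job_C:*/3}
Op 14: register job_A */3 -> active={job_A:*/3, job_B:*/6, job_C:*/3}
Final interval of job_B = 6
Next fire of job_B after T=241: (241//6+1)*6 = 246

Answer: interval=6 next_fire=246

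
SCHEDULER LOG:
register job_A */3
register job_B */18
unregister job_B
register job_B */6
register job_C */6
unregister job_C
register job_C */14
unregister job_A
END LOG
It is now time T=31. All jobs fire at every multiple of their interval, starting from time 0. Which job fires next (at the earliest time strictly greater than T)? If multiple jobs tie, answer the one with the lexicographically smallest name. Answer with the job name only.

Op 1: register job_A */3 -> active={job_A:*/3}
Op 2: register job_B */18 -> active={job_A:*/3, job_B:*/18}
Op 3: unregister job_B -> active={job_A:*/3}
Op 4: register job_B */6 -> active={job_A:*/3, job_B:*/6}
Op 5: register job_C */6 -> active={job_A:*/3, job_B:*/6, job_C:*/6}
Op 6: unregister job_C -> active={job_A:*/3, job_B:*/6}
Op 7: register job_C */14 -> active={job_A:*/3, job_B:*/6, job_C:*/14}
Op 8: unregister job_A -> active={job_B:*/6, job_C:*/14}
  job_B: interval 6, next fire after T=31 is 36
  job_C: interval 14, next fire after T=31 is 42
Earliest = 36, winner (lex tiebreak) = job_B

Answer: job_B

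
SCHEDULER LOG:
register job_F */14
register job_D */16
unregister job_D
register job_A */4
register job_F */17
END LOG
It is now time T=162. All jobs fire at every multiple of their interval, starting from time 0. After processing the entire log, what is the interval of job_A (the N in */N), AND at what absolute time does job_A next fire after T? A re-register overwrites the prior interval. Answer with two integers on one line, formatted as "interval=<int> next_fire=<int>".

Op 1: register job_F */14 -> active={job_F:*/14}
Op 2: register job_D */16 -> active={job_D:*/16, job_F:*/14}
Op 3: unregister job_D -> active={job_F:*/14}
Op 4: register job_A */4 -> active={job_A:*/4, job_F:*/14}
Op 5: register job_F */17 -> active={job_A:*/4, job_F:*/17}
Final interval of job_A = 4
Next fire of job_A after T=162: (162//4+1)*4 = 164

Answer: interval=4 next_fire=164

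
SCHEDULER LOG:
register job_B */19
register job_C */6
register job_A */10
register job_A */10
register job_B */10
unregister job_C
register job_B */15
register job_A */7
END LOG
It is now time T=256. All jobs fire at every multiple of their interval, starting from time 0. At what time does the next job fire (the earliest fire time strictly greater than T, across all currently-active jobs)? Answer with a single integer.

Op 1: register job_B */19 -> active={job_B:*/19}
Op 2: register job_C */6 -> active={job_B:*/19, job_C:*/6}
Op 3: register job_A */10 -> active={job_A:*/10, job_B:*/19, job_C:*/6}
Op 4: register job_A */10 -> active={job_A:*/10, job_B:*/19, job_C:*/6}
Op 5: register job_B */10 -> active={job_A:*/10, job_B:*/10, job_C:*/6}
Op 6: unregister job_C -> active={job_A:*/10, job_B:*/10}
Op 7: register job_B */15 -> active={job_A:*/10, job_B:*/15}
Op 8: register job_A */7 -> active={job_A:*/7, job_B:*/15}
  job_A: interval 7, next fire after T=256 is 259
  job_B: interval 15, next fire after T=256 is 270
Earliest fire time = 259 (job job_A)

Answer: 259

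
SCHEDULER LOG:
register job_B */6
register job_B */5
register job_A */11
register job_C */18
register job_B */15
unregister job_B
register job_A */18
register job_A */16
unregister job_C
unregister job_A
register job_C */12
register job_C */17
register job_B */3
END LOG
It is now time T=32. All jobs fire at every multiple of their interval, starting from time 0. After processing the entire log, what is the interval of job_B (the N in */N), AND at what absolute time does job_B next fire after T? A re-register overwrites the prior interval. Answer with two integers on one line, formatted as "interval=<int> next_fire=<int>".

Op 1: register job_B */6 -> active={job_B:*/6}
Op 2: register job_B */5 -> active={job_B:*/5}
Op 3: register job_A */11 -> active={job_A:*/11, job_B:*/5}
Op 4: register job_C */18 -> active={job_A:*/11, job_B:*/5, job_C:*/18}
Op 5: register job_B */15 -> active={job_A:*/11, job_B:*/15, job_C:*/18}
Op 6: unregister job_B -> active={job_A:*/11, job_C:*/18}
Op 7: register job_A */18 -> active={job_A:*/18, job_C:*/18}
Op 8: register job_A */16 -> active={job_A:*/16, job_C:*/18}
Op 9: unregister job_C -> active={job_A:*/16}
Op 10: unregister job_A -> active={}
Op 11: register job_C */12 -> active={job_C:*/12}
Op 12: register job_C */17 -> active={job_C:*/17}
Op 13: register job_B */3 -> active={job_B:*/3, job_C:*/17}
Final interval of job_B = 3
Next fire of job_B after T=32: (32//3+1)*3 = 33

Answer: interval=3 next_fire=33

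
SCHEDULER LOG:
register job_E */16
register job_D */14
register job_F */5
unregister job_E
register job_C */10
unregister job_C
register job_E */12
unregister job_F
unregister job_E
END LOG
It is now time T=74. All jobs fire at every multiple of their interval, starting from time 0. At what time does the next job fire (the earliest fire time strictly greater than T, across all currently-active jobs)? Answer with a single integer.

Op 1: register job_E */16 -> active={job_E:*/16}
Op 2: register job_D */14 -> active={job_D:*/14, job_E:*/16}
Op 3: register job_F */5 -> active={job_D:*/14, job_E:*/16, job_F:*/5}
Op 4: unregister job_E -> active={job_D:*/14, job_F:*/5}
Op 5: register job_C */10 -> active={job_C:*/10, job_D:*/14, job_F:*/5}
Op 6: unregister job_C -> active={job_D:*/14, job_F:*/5}
Op 7: register job_E */12 -> active={job_D:*/14, job_E:*/12, job_F:*/5}
Op 8: unregister job_F -> active={job_D:*/14, job_E:*/12}
Op 9: unregister job_E -> active={job_D:*/14}
  job_D: interval 14, next fire after T=74 is 84
Earliest fire time = 84 (job job_D)

Answer: 84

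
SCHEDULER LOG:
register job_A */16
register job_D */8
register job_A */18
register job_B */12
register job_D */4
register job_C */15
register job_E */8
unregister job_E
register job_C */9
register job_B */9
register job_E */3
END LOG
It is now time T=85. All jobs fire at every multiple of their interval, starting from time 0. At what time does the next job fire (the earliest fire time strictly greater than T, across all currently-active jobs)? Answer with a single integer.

Op 1: register job_A */16 -> active={job_A:*/16}
Op 2: register job_D */8 -> active={job_A:*/16, job_D:*/8}
Op 3: register job_A */18 -> active={job_A:*/18, job_D:*/8}
Op 4: register job_B */12 -> active={job_A:*/18, job_B:*/12, job_D:*/8}
Op 5: register job_D */4 -> active={job_A:*/18, job_B:*/12, job_D:*/4}
Op 6: register job_C */15 -> active={job_A:*/18, job_B:*/12, job_C:*/15, job_D:*/4}
Op 7: register job_E */8 -> active={job_A:*/18, job_B:*/12, job_C:*/15, job_D:*/4, job_E:*/8}
Op 8: unregister job_E -> active={job_A:*/18, job_B:*/12, job_C:*/15, job_D:*/4}
Op 9: register job_C */9 -> active={job_A:*/18, job_B:*/12, job_C:*/9, job_D:*/4}
Op 10: register job_B */9 -> active={job_A:*/18, job_B:*/9, job_C:*/9, job_D:*/4}
Op 11: register job_E */3 -> active={job_A:*/18, job_B:*/9, job_C:*/9, job_D:*/4, job_E:*/3}
  job_A: interval 18, next fire after T=85 is 90
  job_B: interval 9, next fire after T=85 is 90
  job_C: interval 9, next fire after T=85 is 90
  job_D: interval 4, next fire after T=85 is 88
  job_E: interval 3, next fire after T=85 is 87
Earliest fire time = 87 (job job_E)

Answer: 87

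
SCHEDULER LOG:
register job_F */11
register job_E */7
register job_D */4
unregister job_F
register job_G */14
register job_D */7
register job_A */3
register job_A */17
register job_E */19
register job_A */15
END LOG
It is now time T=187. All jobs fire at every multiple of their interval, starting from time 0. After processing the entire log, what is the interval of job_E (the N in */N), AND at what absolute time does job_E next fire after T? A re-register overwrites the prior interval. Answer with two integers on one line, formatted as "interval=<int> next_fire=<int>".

Op 1: register job_F */11 -> active={job_F:*/11}
Op 2: register job_E */7 -> active={job_E:*/7, job_F:*/11}
Op 3: register job_D */4 -> active={job_D:*/4, job_E:*/7, job_F:*/11}
Op 4: unregister job_F -> active={job_D:*/4, job_E:*/7}
Op 5: register job_G */14 -> active={job_D:*/4, job_E:*/7, job_G:*/14}
Op 6: register job_D */7 -> active={job_D:*/7, job_E:*/7, job_G:*/14}
Op 7: register job_A */3 -> active={job_A:*/3, job_D:*/7, job_E:*/7, job_G:*/14}
Op 8: register job_A */17 -> active={job_A:*/17, job_D:*/7, job_E:*/7, job_G:*/14}
Op 9: register job_E */19 -> active={job_A:*/17, job_D:*/7, job_E:*/19, job_G:*/14}
Op 10: register job_A */15 -> active={job_A:*/15, job_D:*/7, job_E:*/19, job_G:*/14}
Final interval of job_E = 19
Next fire of job_E after T=187: (187//19+1)*19 = 190

Answer: interval=19 next_fire=190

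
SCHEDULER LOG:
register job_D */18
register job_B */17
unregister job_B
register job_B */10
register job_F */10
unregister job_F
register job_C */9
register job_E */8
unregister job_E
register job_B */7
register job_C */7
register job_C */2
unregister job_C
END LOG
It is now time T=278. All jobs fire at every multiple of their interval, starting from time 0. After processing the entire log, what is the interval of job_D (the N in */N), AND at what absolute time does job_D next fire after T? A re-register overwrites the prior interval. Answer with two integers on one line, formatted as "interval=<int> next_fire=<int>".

Answer: interval=18 next_fire=288

Derivation:
Op 1: register job_D */18 -> active={job_D:*/18}
Op 2: register job_B */17 -> active={job_B:*/17, job_D:*/18}
Op 3: unregister job_B -> active={job_D:*/18}
Op 4: register job_B */10 -> active={job_B:*/10, job_D:*/18}
Op 5: register job_F */10 -> active={job_B:*/10, job_D:*/18, job_F:*/10}
Op 6: unregister job_F -> active={job_B:*/10, job_D:*/18}
Op 7: register job_C */9 -> active={job_B:*/10, job_C:*/9, job_D:*/18}
Op 8: register job_E */8 -> active={job_B:*/10, job_C:*/9, job_D:*/18, job_E:*/8}
Op 9: unregister job_E -> active={job_B:*/10, job_C:*/9, job_D:*/18}
Op 10: register job_B */7 -> active={job_B:*/7, job_C:*/9, job_D:*/18}
Op 11: register job_C */7 -> active={job_B:*/7, job_C:*/7, job_D:*/18}
Op 12: register job_C */2 -> active={job_B:*/7, job_C:*/2, job_D:*/18}
Op 13: unregister job_C -> active={job_B:*/7, job_D:*/18}
Final interval of job_D = 18
Next fire of job_D after T=278: (278//18+1)*18 = 288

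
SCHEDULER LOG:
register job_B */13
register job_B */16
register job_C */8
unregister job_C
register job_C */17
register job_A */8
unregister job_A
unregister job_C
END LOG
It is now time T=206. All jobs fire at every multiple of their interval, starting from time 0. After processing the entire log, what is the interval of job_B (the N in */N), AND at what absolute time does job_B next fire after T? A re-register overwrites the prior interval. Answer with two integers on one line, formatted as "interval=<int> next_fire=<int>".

Answer: interval=16 next_fire=208

Derivation:
Op 1: register job_B */13 -> active={job_B:*/13}
Op 2: register job_B */16 -> active={job_B:*/16}
Op 3: register job_C */8 -> active={job_B:*/16, job_C:*/8}
Op 4: unregister job_C -> active={job_B:*/16}
Op 5: register job_C */17 -> active={job_B:*/16, job_C:*/17}
Op 6: register job_A */8 -> active={job_A:*/8, job_B:*/16, job_C:*/17}
Op 7: unregister job_A -> active={job_B:*/16, job_C:*/17}
Op 8: unregister job_C -> active={job_B:*/16}
Final interval of job_B = 16
Next fire of job_B after T=206: (206//16+1)*16 = 208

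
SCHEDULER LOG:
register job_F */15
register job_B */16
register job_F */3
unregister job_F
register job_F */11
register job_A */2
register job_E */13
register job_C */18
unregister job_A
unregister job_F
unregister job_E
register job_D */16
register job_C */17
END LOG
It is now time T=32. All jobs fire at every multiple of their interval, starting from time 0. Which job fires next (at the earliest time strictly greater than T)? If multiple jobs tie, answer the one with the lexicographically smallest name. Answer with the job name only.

Op 1: register job_F */15 -> active={job_F:*/15}
Op 2: register job_B */16 -> active={job_B:*/16, job_F:*/15}
Op 3: register job_F */3 -> active={job_B:*/16, job_F:*/3}
Op 4: unregister job_F -> active={job_B:*/16}
Op 5: register job_F */11 -> active={job_B:*/16, job_F:*/11}
Op 6: register job_A */2 -> active={job_A:*/2, job_B:*/16, job_F:*/11}
Op 7: register job_E */13 -> active={job_A:*/2, job_B:*/16, job_E:*/13, job_F:*/11}
Op 8: register job_C */18 -> active={job_A:*/2, job_B:*/16, job_C:*/18, job_E:*/13, job_F:*/11}
Op 9: unregister job_A -> active={job_B:*/16, job_C:*/18, job_E:*/13, job_F:*/11}
Op 10: unregister job_F -> active={job_B:*/16, job_C:*/18, job_E:*/13}
Op 11: unregister job_E -> active={job_B:*/16, job_C:*/18}
Op 12: register job_D */16 -> active={job_B:*/16, job_C:*/18, job_D:*/16}
Op 13: register job_C */17 -> active={job_B:*/16, job_C:*/17, job_D:*/16}
  job_B: interval 16, next fire after T=32 is 48
  job_C: interval 17, next fire after T=32 is 34
  job_D: interval 16, next fire after T=32 is 48
Earliest = 34, winner (lex tiebreak) = job_C

Answer: job_C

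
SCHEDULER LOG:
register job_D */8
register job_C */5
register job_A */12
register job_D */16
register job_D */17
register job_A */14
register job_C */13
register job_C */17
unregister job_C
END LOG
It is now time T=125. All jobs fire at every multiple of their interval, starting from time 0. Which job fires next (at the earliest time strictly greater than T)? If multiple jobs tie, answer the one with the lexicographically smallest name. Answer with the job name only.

Answer: job_A

Derivation:
Op 1: register job_D */8 -> active={job_D:*/8}
Op 2: register job_C */5 -> active={job_C:*/5, job_D:*/8}
Op 3: register job_A */12 -> active={job_A:*/12, job_C:*/5, job_D:*/8}
Op 4: register job_D */16 -> active={job_A:*/12, job_C:*/5, job_D:*/16}
Op 5: register job_D */17 -> active={job_A:*/12, job_C:*/5, job_D:*/17}
Op 6: register job_A */14 -> active={job_A:*/14, job_C:*/5, job_D:*/17}
Op 7: register job_C */13 -> active={job_A:*/14, job_C:*/13, job_D:*/17}
Op 8: register job_C */17 -> active={job_A:*/14, job_C:*/17, job_D:*/17}
Op 9: unregister job_C -> active={job_A:*/14, job_D:*/17}
  job_A: interval 14, next fire after T=125 is 126
  job_D: interval 17, next fire after T=125 is 136
Earliest = 126, winner (lex tiebreak) = job_A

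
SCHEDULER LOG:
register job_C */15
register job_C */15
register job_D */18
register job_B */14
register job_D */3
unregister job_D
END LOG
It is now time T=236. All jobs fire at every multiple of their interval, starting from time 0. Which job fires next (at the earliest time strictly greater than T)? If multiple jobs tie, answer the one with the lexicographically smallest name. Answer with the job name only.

Op 1: register job_C */15 -> active={job_C:*/15}
Op 2: register job_C */15 -> active={job_C:*/15}
Op 3: register job_D */18 -> active={job_C:*/15, job_D:*/18}
Op 4: register job_B */14 -> active={job_B:*/14, job_C:*/15, job_D:*/18}
Op 5: register job_D */3 -> active={job_B:*/14, job_C:*/15, job_D:*/3}
Op 6: unregister job_D -> active={job_B:*/14, job_C:*/15}
  job_B: interval 14, next fire after T=236 is 238
  job_C: interval 15, next fire after T=236 is 240
Earliest = 238, winner (lex tiebreak) = job_B

Answer: job_B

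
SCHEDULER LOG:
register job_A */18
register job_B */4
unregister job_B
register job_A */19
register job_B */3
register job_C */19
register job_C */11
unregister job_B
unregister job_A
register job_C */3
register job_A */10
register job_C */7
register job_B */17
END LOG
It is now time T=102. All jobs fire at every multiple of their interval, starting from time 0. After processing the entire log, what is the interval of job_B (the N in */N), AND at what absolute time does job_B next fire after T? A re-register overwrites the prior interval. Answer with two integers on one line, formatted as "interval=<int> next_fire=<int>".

Answer: interval=17 next_fire=119

Derivation:
Op 1: register job_A */18 -> active={job_A:*/18}
Op 2: register job_B */4 -> active={job_A:*/18, job_B:*/4}
Op 3: unregister job_B -> active={job_A:*/18}
Op 4: register job_A */19 -> active={job_A:*/19}
Op 5: register job_B */3 -> active={job_A:*/19, job_B:*/3}
Op 6: register job_C */19 -> active={job_A:*/19, job_B:*/3, job_C:*/19}
Op 7: register job_C */11 -> active={job_A:*/19, job_B:*/3, job_C:*/11}
Op 8: unregister job_B -> active={job_A:*/19, job_C:*/11}
Op 9: unregister job_A -> active={job_C:*/11}
Op 10: register job_C */3 -> active={job_C:*/3}
Op 11: register job_A */10 -> active={job_A:*/10, job_C:*/3}
Op 12: register job_C */7 -> active={job_A:*/10, job_C:*/7}
Op 13: register job_B */17 -> active={job_A:*/10, job_B:*/17, job_C:*/7}
Final interval of job_B = 17
Next fire of job_B after T=102: (102//17+1)*17 = 119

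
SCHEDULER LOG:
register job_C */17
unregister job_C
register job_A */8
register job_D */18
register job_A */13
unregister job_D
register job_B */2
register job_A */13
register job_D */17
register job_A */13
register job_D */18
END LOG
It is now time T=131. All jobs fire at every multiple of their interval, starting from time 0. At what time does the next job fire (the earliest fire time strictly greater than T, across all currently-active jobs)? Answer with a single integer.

Op 1: register job_C */17 -> active={job_C:*/17}
Op 2: unregister job_C -> active={}
Op 3: register job_A */8 -> active={job_A:*/8}
Op 4: register job_D */18 -> active={job_A:*/8, job_D:*/18}
Op 5: register job_A */13 -> active={job_A:*/13, job_D:*/18}
Op 6: unregister job_D -> active={job_A:*/13}
Op 7: register job_B */2 -> active={job_A:*/13, job_B:*/2}
Op 8: register job_A */13 -> active={job_A:*/13, job_B:*/2}
Op 9: register job_D */17 -> active={job_A:*/13, job_B:*/2, job_D:*/17}
Op 10: register job_A */13 -> active={job_A:*/13, job_B:*/2, job_D:*/17}
Op 11: register job_D */18 -> active={job_A:*/13, job_B:*/2, job_D:*/18}
  job_A: interval 13, next fire after T=131 is 143
  job_B: interval 2, next fire after T=131 is 132
  job_D: interval 18, next fire after T=131 is 144
Earliest fire time = 132 (job job_B)

Answer: 132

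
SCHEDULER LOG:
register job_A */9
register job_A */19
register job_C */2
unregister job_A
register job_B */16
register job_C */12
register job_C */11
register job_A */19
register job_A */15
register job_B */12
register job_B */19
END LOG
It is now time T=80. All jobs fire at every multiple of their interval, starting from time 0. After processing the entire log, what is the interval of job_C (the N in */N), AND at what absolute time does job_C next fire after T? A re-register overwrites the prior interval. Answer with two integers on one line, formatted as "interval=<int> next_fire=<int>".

Answer: interval=11 next_fire=88

Derivation:
Op 1: register job_A */9 -> active={job_A:*/9}
Op 2: register job_A */19 -> active={job_A:*/19}
Op 3: register job_C */2 -> active={job_A:*/19, job_C:*/2}
Op 4: unregister job_A -> active={job_C:*/2}
Op 5: register job_B */16 -> active={job_B:*/16, job_C:*/2}
Op 6: register job_C */12 -> active={job_B:*/16, job_C:*/12}
Op 7: register job_C */11 -> active={job_B:*/16, job_C:*/11}
Op 8: register job_A */19 -> active={job_A:*/19, job_B:*/16, job_C:*/11}
Op 9: register job_A */15 -> active={job_A:*/15, job_B:*/16, job_C:*/11}
Op 10: register job_B */12 -> active={job_A:*/15, job_B:*/12, job_C:*/11}
Op 11: register job_B */19 -> active={job_A:*/15, job_B:*/19, job_C:*/11}
Final interval of job_C = 11
Next fire of job_C after T=80: (80//11+1)*11 = 88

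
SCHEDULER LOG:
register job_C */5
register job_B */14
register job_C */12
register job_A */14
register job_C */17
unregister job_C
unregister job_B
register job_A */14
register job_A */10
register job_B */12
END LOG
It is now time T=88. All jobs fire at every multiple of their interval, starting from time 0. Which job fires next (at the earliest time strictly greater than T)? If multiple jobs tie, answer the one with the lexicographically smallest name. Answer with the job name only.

Answer: job_A

Derivation:
Op 1: register job_C */5 -> active={job_C:*/5}
Op 2: register job_B */14 -> active={job_B:*/14, job_C:*/5}
Op 3: register job_C */12 -> active={job_B:*/14, job_C:*/12}
Op 4: register job_A */14 -> active={job_A:*/14, job_B:*/14, job_C:*/12}
Op 5: register job_C */17 -> active={job_A:*/14, job_B:*/14, job_C:*/17}
Op 6: unregister job_C -> active={job_A:*/14, job_B:*/14}
Op 7: unregister job_B -> active={job_A:*/14}
Op 8: register job_A */14 -> active={job_A:*/14}
Op 9: register job_A */10 -> active={job_A:*/10}
Op 10: register job_B */12 -> active={job_A:*/10, job_B:*/12}
  job_A: interval 10, next fire after T=88 is 90
  job_B: interval 12, next fire after T=88 is 96
Earliest = 90, winner (lex tiebreak) = job_A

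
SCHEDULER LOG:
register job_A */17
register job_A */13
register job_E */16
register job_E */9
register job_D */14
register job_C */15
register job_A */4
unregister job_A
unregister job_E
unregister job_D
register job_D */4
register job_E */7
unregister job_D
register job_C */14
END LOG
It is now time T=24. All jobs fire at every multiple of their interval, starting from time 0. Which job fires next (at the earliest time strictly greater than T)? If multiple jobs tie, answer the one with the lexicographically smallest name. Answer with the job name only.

Op 1: register job_A */17 -> active={job_A:*/17}
Op 2: register job_A */13 -> active={job_A:*/13}
Op 3: register job_E */16 -> active={job_A:*/13, job_E:*/16}
Op 4: register job_E */9 -> active={job_A:*/13, job_E:*/9}
Op 5: register job_D */14 -> active={job_A:*/13, job_D:*/14, job_E:*/9}
Op 6: register job_C */15 -> active={job_A:*/13, job_C:*/15, job_D:*/14, job_E:*/9}
Op 7: register job_A */4 -> active={job_A:*/4, job_C:*/15, job_D:*/14, job_E:*/9}
Op 8: unregister job_A -> active={job_C:*/15, job_D:*/14, job_E:*/9}
Op 9: unregister job_E -> active={job_C:*/15, job_D:*/14}
Op 10: unregister job_D -> active={job_C:*/15}
Op 11: register job_D */4 -> active={job_C:*/15, job_D:*/4}
Op 12: register job_E */7 -> active={job_C:*/15, job_D:*/4, job_E:*/7}
Op 13: unregister job_D -> active={job_C:*/15, job_E:*/7}
Op 14: register job_C */14 -> active={job_C:*/14, job_E:*/7}
  job_C: interval 14, next fire after T=24 is 28
  job_E: interval 7, next fire after T=24 is 28
Earliest = 28, winner (lex tiebreak) = job_C

Answer: job_C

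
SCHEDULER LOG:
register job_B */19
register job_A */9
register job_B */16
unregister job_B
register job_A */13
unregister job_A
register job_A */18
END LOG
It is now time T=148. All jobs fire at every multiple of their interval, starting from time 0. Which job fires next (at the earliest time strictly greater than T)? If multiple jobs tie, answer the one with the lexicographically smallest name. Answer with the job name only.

Op 1: register job_B */19 -> active={job_B:*/19}
Op 2: register job_A */9 -> active={job_A:*/9, job_B:*/19}
Op 3: register job_B */16 -> active={job_A:*/9, job_B:*/16}
Op 4: unregister job_B -> active={job_A:*/9}
Op 5: register job_A */13 -> active={job_A:*/13}
Op 6: unregister job_A -> active={}
Op 7: register job_A */18 -> active={job_A:*/18}
  job_A: interval 18, next fire after T=148 is 162
Earliest = 162, winner (lex tiebreak) = job_A

Answer: job_A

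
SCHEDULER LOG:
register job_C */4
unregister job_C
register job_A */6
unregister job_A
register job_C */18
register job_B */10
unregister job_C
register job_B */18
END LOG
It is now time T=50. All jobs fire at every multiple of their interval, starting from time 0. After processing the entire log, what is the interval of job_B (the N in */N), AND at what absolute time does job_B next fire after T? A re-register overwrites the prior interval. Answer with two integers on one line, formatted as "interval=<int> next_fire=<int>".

Op 1: register job_C */4 -> active={job_C:*/4}
Op 2: unregister job_C -> active={}
Op 3: register job_A */6 -> active={job_A:*/6}
Op 4: unregister job_A -> active={}
Op 5: register job_C */18 -> active={job_C:*/18}
Op 6: register job_B */10 -> active={job_B:*/10, job_C:*/18}
Op 7: unregister job_C -> active={job_B:*/10}
Op 8: register job_B */18 -> active={job_B:*/18}
Final interval of job_B = 18
Next fire of job_B after T=50: (50//18+1)*18 = 54

Answer: interval=18 next_fire=54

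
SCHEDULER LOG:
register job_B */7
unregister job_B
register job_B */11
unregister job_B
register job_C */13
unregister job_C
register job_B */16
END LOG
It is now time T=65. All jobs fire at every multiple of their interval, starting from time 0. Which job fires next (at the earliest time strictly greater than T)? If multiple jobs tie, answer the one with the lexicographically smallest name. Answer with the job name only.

Op 1: register job_B */7 -> active={job_B:*/7}
Op 2: unregister job_B -> active={}
Op 3: register job_B */11 -> active={job_B:*/11}
Op 4: unregister job_B -> active={}
Op 5: register job_C */13 -> active={job_C:*/13}
Op 6: unregister job_C -> active={}
Op 7: register job_B */16 -> active={job_B:*/16}
  job_B: interval 16, next fire after T=65 is 80
Earliest = 80, winner (lex tiebreak) = job_B

Answer: job_B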